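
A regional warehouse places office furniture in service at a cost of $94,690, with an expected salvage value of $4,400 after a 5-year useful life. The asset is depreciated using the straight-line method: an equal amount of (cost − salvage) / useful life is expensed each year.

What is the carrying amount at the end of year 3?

Depreciable base = $94,690 − $4,400 = $90,290.
Annual expense = $90,290 / 5 = $18,058.
End of year 1: book value $76,632.
End of year 2: book value $58,574.
End of year 3: book value $40,516.

$40,516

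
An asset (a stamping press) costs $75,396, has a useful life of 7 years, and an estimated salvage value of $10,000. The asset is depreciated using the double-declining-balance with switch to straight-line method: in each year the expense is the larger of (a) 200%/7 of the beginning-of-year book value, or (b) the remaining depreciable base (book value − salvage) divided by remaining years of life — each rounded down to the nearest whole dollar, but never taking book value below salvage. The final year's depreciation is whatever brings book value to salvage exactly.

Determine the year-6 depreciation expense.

$4,005

Depreciable base = $75,396 − $10,000 = $65,396.
Year 1: DB = ⌊$75,396 × 200%/7⌋ = $21,541; SL = ⌊$65,396/7⌋ = $9,342 → take DB $21,541. Book value $53,855.
Year 2: DB = ⌊$53,855 × 200%/7⌋ = $15,387; SL = ⌊$43,855/6⌋ = $7,309 → take DB $15,387. Book value $38,468.
Year 3: DB = ⌊$38,468 × 200%/7⌋ = $10,990; SL = ⌊$28,468/5⌋ = $5,693 → take DB $10,990. Book value $27,478.
Year 4: DB = ⌊$27,478 × 200%/7⌋ = $7,850; SL = ⌊$17,478/4⌋ = $4,369 → take DB $7,850. Book value $19,628.
Year 5: DB = ⌊$19,628 × 200%/7⌋ = $5,608; SL = ⌊$9,628/3⌋ = $3,209 → take DB $5,608. Book value $14,020.
Year 6: DB = ⌊$14,020 × 200%/7⌋ = $4,005; SL = ⌊$4,020/2⌋ = $2,010 → take DB $4,005. Book value $10,015.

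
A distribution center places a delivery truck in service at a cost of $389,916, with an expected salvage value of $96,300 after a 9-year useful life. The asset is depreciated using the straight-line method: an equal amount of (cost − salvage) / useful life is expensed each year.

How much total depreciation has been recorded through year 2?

$65,248

Depreciable base = $389,916 − $96,300 = $293,616.
Annual expense = $293,616 / 9 = $32,624.
End of year 1: book value $357,292.
End of year 2: book value $324,668.
Accumulated through year 2 = $389,916 − $324,668 = $65,248.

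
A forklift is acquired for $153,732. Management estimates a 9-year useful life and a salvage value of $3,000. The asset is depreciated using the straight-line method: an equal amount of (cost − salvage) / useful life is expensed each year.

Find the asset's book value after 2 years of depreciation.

$120,236

Depreciable base = $153,732 − $3,000 = $150,732.
Annual expense = $150,732 / 9 = $16,748.
End of year 1: book value $136,984.
End of year 2: book value $120,236.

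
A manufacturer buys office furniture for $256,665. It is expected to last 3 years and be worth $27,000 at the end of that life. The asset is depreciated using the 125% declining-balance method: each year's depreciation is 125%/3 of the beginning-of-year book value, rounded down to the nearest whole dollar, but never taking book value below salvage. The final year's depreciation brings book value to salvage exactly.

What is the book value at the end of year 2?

$87,338

Depreciable base = $256,665 − $27,000 = $229,665.
Year 1: ⌊$256,665 × 125%/3⌋ = $106,943. Book value $149,722.
Year 2: ⌊$149,722 × 125%/3⌋ = $62,384. Book value $87,338.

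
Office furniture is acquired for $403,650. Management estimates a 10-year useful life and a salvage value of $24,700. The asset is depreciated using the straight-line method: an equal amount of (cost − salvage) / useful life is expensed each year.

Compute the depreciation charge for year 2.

$37,895

Depreciable base = $403,650 − $24,700 = $378,950.
Annual expense = $378,950 / 10 = $37,895.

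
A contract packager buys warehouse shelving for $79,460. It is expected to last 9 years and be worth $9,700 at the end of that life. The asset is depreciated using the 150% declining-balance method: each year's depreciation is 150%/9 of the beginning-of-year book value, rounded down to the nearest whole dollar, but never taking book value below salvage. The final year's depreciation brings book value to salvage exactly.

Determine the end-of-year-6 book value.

Depreciable base = $79,460 − $9,700 = $69,760.
Year 1: ⌊$79,460 × 150%/9⌋ = $13,243. Book value $66,217.
Year 2: ⌊$66,217 × 150%/9⌋ = $11,036. Book value $55,181.
Year 3: ⌊$55,181 × 150%/9⌋ = $9,196. Book value $45,985.
Year 4: ⌊$45,985 × 150%/9⌋ = $7,664. Book value $38,321.
Year 5: ⌊$38,321 × 150%/9⌋ = $6,386. Book value $31,935.
Year 6: ⌊$31,935 × 150%/9⌋ = $5,322. Book value $26,613.

$26,613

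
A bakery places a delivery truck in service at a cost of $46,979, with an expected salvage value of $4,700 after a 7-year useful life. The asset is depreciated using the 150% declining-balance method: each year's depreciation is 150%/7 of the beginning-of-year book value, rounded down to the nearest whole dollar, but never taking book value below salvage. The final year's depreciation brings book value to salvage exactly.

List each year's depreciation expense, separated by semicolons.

Depreciable base = $46,979 − $4,700 = $42,279.
Year 1: ⌊$46,979 × 150%/7⌋ = $10,066. Book value $36,913.
Year 2: ⌊$36,913 × 150%/7⌋ = $7,909. Book value $29,004.
Year 3: ⌊$29,004 × 150%/7⌋ = $6,215. Book value $22,789.
Year 4: ⌊$22,789 × 150%/7⌋ = $4,883. Book value $17,906.
Year 5: ⌊$17,906 × 150%/7⌋ = $3,837. Book value $14,069.
Year 6: ⌊$14,069 × 150%/7⌋ = $3,014. Book value $11,055.
Year 7 (final): $11,055 − $4,700 = $6,355. Book value $4,700.

$10,066; $7,909; $6,215; $4,883; $3,837; $3,014; $6,355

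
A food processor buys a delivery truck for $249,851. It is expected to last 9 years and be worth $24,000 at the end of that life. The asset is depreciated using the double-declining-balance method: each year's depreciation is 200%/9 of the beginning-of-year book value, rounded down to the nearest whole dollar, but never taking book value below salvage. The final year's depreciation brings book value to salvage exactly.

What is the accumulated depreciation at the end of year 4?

Depreciable base = $249,851 − $24,000 = $225,851.
Year 1: ⌊$249,851 × 200%/9⌋ = $55,522. Book value $194,329.
Year 2: ⌊$194,329 × 200%/9⌋ = $43,184. Book value $151,145.
Year 3: ⌊$151,145 × 200%/9⌋ = $33,587. Book value $117,558.
Year 4: ⌊$117,558 × 200%/9⌋ = $26,124. Book value $91,434.
Accumulated through year 4 = $249,851 − $91,434 = $158,417.

$158,417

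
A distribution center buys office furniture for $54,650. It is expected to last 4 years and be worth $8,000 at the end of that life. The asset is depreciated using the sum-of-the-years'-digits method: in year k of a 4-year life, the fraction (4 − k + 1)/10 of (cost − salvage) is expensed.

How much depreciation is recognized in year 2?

Depreciable base = $54,650 − $8,000 = $46,650.
Sum of the years' digits = 4+3+2+1 = 10.
Year 1: $46,650 × 4/10 = $18,660. Book value $35,990.
Year 2: $46,650 × 3/10 = $13,995. Book value $21,995.

$13,995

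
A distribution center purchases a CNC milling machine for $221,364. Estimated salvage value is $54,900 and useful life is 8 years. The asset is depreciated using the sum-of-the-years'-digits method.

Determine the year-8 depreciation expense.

Depreciable base = $221,364 − $54,900 = $166,464.
Sum of the years' digits = 8+7+6+5+4+3+2+1 = 36.
Year 1: $166,464 × 8/36 = $36,992. Book value $184,372.
Year 2: $166,464 × 7/36 = $32,368. Book value $152,004.
Year 3: $166,464 × 6/36 = $27,744. Book value $124,260.
Year 4: $166,464 × 5/36 = $23,120. Book value $101,140.
Year 5: $166,464 × 4/36 = $18,496. Book value $82,644.
Year 6: $166,464 × 3/36 = $13,872. Book value $68,772.
Year 7: $166,464 × 2/36 = $9,248. Book value $59,524.
Year 8: $166,464 × 1/36 = $4,624. Book value $54,900.

$4,624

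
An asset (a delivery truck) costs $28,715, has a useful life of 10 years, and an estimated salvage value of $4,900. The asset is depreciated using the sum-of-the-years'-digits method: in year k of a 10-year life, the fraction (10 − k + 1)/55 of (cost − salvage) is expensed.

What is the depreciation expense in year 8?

Depreciable base = $28,715 − $4,900 = $23,815.
Sum of the years' digits = 10+9+8+7+6+5+4+3+2+1 = 55.
Year 1: $23,815 × 10/55 = $4,330. Book value $24,385.
Year 2: $23,815 × 9/55 = $3,897. Book value $20,488.
Year 3: $23,815 × 8/55 = $3,464. Book value $17,024.
Year 4: $23,815 × 7/55 = $3,031. Book value $13,993.
Year 5: $23,815 × 6/55 = $2,598. Book value $11,395.
Year 6: $23,815 × 5/55 = $2,165. Book value $9,230.
Year 7: $23,815 × 4/55 = $1,732. Book value $7,498.
Year 8: $23,815 × 3/55 = $1,299. Book value $6,199.

$1,299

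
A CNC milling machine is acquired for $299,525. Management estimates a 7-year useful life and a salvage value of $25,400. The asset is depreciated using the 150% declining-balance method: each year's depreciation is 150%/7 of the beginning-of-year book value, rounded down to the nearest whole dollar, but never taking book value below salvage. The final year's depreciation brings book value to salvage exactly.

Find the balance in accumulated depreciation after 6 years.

Depreciable base = $299,525 − $25,400 = $274,125.
Year 1: ⌊$299,525 × 150%/7⌋ = $64,183. Book value $235,342.
Year 2: ⌊$235,342 × 150%/7⌋ = $50,430. Book value $184,912.
Year 3: ⌊$184,912 × 150%/7⌋ = $39,624. Book value $145,288.
Year 4: ⌊$145,288 × 150%/7⌋ = $31,133. Book value $114,155.
Year 5: ⌊$114,155 × 150%/7⌋ = $24,461. Book value $89,694.
Year 6: ⌊$89,694 × 150%/7⌋ = $19,220. Book value $70,474.
Accumulated through year 6 = $299,525 − $70,474 = $229,051.

$229,051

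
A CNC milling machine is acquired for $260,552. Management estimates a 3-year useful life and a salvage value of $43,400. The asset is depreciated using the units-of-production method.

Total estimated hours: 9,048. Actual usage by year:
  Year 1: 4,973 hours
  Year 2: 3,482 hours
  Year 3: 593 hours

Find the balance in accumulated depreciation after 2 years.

Depreciable base = $260,552 − $43,400 = $217,152.
Rate = $217,152 / 9,048 hours = $24 per hour.
Year 1: 4,973 × $24 = $119,352. Book value $141,200.
Year 2: 3,482 × $24 = $83,568. Book value $57,632.
Accumulated through year 2 = $260,552 − $57,632 = $202,920.

$202,920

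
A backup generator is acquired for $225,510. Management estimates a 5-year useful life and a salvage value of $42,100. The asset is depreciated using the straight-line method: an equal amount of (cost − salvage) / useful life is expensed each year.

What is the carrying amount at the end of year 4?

Depreciable base = $225,510 − $42,100 = $183,410.
Annual expense = $183,410 / 5 = $36,682.
End of year 1: book value $188,828.
End of year 2: book value $152,146.
End of year 3: book value $115,464.
End of year 4: book value $78,782.

$78,782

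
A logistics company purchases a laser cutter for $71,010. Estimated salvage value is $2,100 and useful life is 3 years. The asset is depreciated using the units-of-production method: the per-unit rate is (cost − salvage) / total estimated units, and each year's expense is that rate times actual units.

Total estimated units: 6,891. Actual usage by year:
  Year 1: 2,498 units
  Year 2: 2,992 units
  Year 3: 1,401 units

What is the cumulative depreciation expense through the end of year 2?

$54,900

Depreciable base = $71,010 − $2,100 = $68,910.
Rate = $68,910 / 6,891 units = $10 per unit.
Year 1: 2,498 × $10 = $24,980. Book value $46,030.
Year 2: 2,992 × $10 = $29,920. Book value $16,110.
Accumulated through year 2 = $71,010 − $16,110 = $54,900.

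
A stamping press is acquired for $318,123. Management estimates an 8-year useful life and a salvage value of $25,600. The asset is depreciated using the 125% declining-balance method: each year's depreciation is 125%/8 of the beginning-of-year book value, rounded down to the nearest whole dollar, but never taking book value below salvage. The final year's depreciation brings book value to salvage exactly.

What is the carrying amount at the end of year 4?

Depreciable base = $318,123 − $25,600 = $292,523.
Year 1: ⌊$318,123 × 125%/8⌋ = $49,706. Book value $268,417.
Year 2: ⌊$268,417 × 125%/8⌋ = $41,940. Book value $226,477.
Year 3: ⌊$226,477 × 125%/8⌋ = $35,387. Book value $191,090.
Year 4: ⌊$191,090 × 125%/8⌋ = $29,857. Book value $161,233.

$161,233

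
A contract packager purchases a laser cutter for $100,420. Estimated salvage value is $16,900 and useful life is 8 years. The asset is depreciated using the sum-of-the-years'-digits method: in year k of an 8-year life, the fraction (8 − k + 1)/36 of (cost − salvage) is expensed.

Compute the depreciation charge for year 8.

$2,320

Depreciable base = $100,420 − $16,900 = $83,520.
Sum of the years' digits = 8+7+6+5+4+3+2+1 = 36.
Year 1: $83,520 × 8/36 = $18,560. Book value $81,860.
Year 2: $83,520 × 7/36 = $16,240. Book value $65,620.
Year 3: $83,520 × 6/36 = $13,920. Book value $51,700.
Year 4: $83,520 × 5/36 = $11,600. Book value $40,100.
Year 5: $83,520 × 4/36 = $9,280. Book value $30,820.
Year 6: $83,520 × 3/36 = $6,960. Book value $23,860.
Year 7: $83,520 × 2/36 = $4,640. Book value $19,220.
Year 8: $83,520 × 1/36 = $2,320. Book value $16,900.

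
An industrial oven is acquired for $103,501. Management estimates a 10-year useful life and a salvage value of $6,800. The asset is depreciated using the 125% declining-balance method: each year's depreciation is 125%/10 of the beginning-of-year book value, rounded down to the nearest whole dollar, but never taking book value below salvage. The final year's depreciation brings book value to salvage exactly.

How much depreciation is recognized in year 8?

$5,080

Depreciable base = $103,501 − $6,800 = $96,701.
Year 1: ⌊$103,501 × 125%/10⌋ = $12,937. Book value $90,564.
Year 2: ⌊$90,564 × 125%/10⌋ = $11,320. Book value $79,244.
Year 3: ⌊$79,244 × 125%/10⌋ = $9,905. Book value $69,339.
Year 4: ⌊$69,339 × 125%/10⌋ = $8,667. Book value $60,672.
Year 5: ⌊$60,672 × 125%/10⌋ = $7,584. Book value $53,088.
Year 6: ⌊$53,088 × 125%/10⌋ = $6,636. Book value $46,452.
Year 7: ⌊$46,452 × 125%/10⌋ = $5,806. Book value $40,646.
Year 8: ⌊$40,646 × 125%/10⌋ = $5,080. Book value $35,566.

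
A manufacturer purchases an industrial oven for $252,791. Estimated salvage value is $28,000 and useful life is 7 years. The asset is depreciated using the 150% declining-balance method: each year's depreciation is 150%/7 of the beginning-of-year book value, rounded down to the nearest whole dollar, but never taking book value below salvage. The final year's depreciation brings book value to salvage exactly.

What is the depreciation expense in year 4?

$26,275

Depreciable base = $252,791 − $28,000 = $224,791.
Year 1: ⌊$252,791 × 150%/7⌋ = $54,169. Book value $198,622.
Year 2: ⌊$198,622 × 150%/7⌋ = $42,561. Book value $156,061.
Year 3: ⌊$156,061 × 150%/7⌋ = $33,441. Book value $122,620.
Year 4: ⌊$122,620 × 150%/7⌋ = $26,275. Book value $96,345.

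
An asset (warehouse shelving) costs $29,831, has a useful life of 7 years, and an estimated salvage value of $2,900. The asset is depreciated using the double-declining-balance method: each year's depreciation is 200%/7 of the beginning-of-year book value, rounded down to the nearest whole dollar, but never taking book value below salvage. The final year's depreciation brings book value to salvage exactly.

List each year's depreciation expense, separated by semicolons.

$8,523; $6,088; $4,348; $3,106; $2,218; $1,585; $1,063

Depreciable base = $29,831 − $2,900 = $26,931.
Year 1: ⌊$29,831 × 200%/7⌋ = $8,523. Book value $21,308.
Year 2: ⌊$21,308 × 200%/7⌋ = $6,088. Book value $15,220.
Year 3: ⌊$15,220 × 200%/7⌋ = $4,348. Book value $10,872.
Year 4: ⌊$10,872 × 200%/7⌋ = $3,106. Book value $7,766.
Year 5: ⌊$7,766 × 200%/7⌋ = $2,218. Book value $5,548.
Year 6: ⌊$5,548 × 200%/7⌋ = $1,585. Book value $3,963.
Year 7 (final): $3,963 − $2,900 = $1,063. Book value $2,900.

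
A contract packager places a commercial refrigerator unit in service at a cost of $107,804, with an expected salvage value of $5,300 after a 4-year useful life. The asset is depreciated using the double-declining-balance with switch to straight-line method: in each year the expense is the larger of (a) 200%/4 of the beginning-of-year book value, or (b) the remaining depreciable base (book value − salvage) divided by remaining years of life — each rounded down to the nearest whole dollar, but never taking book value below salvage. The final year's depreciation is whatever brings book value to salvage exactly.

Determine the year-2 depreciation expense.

$26,951

Depreciable base = $107,804 − $5,300 = $102,504.
Year 1: DB = ⌊$107,804 × 200%/4⌋ = $53,902; SL = ⌊$102,504/4⌋ = $25,626 → take DB $53,902. Book value $53,902.
Year 2: DB = ⌊$53,902 × 200%/4⌋ = $26,951; SL = ⌊$48,602/3⌋ = $16,200 → take DB $26,951. Book value $26,951.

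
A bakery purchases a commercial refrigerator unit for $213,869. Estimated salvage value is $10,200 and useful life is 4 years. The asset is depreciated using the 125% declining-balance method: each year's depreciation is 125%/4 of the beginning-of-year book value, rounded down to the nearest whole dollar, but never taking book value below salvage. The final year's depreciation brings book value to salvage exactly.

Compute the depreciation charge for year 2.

Depreciable base = $213,869 − $10,200 = $203,669.
Year 1: ⌊$213,869 × 125%/4⌋ = $66,834. Book value $147,035.
Year 2: ⌊$147,035 × 125%/4⌋ = $45,948. Book value $101,087.

$45,948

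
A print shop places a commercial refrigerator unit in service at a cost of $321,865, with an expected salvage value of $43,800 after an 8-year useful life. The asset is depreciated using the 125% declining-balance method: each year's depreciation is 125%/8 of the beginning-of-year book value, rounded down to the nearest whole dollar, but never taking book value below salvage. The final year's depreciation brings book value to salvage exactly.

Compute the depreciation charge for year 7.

$18,146

Depreciable base = $321,865 − $43,800 = $278,065.
Year 1: ⌊$321,865 × 125%/8⌋ = $50,291. Book value $271,574.
Year 2: ⌊$271,574 × 125%/8⌋ = $42,433. Book value $229,141.
Year 3: ⌊$229,141 × 125%/8⌋ = $35,803. Book value $193,338.
Year 4: ⌊$193,338 × 125%/8⌋ = $30,209. Book value $163,129.
Year 5: ⌊$163,129 × 125%/8⌋ = $25,488. Book value $137,641.
Year 6: ⌊$137,641 × 125%/8⌋ = $21,506. Book value $116,135.
Year 7: ⌊$116,135 × 125%/8⌋ = $18,146. Book value $97,989.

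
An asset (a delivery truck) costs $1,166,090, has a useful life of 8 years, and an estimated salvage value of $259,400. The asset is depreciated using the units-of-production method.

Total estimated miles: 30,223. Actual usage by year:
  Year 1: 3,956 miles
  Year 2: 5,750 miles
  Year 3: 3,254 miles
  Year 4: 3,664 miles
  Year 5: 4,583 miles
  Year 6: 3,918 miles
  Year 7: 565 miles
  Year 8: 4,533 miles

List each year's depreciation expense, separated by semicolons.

Depreciable base = $1,166,090 − $259,400 = $906,690.
Rate = $906,690 / 30,223 miles = $30 per mile.
Year 1: 3,956 × $30 = $118,680. Book value $1,047,410.
Year 2: 5,750 × $30 = $172,500. Book value $874,910.
Year 3: 3,254 × $30 = $97,620. Book value $777,290.
Year 4: 3,664 × $30 = $109,920. Book value $667,370.
Year 5: 4,583 × $30 = $137,490. Book value $529,880.
Year 6: 3,918 × $30 = $117,540. Book value $412,340.
Year 7: 565 × $30 = $16,950. Book value $395,390.
Year 8: 4,533 × $30 = $135,990. Book value $259,400.

$118,680; $172,500; $97,620; $109,920; $137,490; $117,540; $16,950; $135,990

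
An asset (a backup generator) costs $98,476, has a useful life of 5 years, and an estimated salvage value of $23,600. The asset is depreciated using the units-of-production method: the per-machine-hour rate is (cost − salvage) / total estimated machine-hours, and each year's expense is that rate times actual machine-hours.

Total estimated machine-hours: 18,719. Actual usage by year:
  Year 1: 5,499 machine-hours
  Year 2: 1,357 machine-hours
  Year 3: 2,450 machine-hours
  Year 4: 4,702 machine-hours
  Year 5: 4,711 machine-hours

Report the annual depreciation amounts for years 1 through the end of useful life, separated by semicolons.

$21,996; $5,428; $9,800; $18,808; $18,844

Depreciable base = $98,476 − $23,600 = $74,876.
Rate = $74,876 / 18,719 machine-hours = $4 per machine-hour.
Year 1: 5,499 × $4 = $21,996. Book value $76,480.
Year 2: 1,357 × $4 = $5,428. Book value $71,052.
Year 3: 2,450 × $4 = $9,800. Book value $61,252.
Year 4: 4,702 × $4 = $18,808. Book value $42,444.
Year 5: 4,711 × $4 = $18,844. Book value $23,600.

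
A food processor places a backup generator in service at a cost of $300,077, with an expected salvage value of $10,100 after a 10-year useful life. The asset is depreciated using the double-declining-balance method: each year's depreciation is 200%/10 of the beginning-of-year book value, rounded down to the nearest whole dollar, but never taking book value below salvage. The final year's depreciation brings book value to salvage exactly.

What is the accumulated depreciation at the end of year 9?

Depreciable base = $300,077 − $10,100 = $289,977.
Year 1: ⌊$300,077 × 200%/10⌋ = $60,015. Book value $240,062.
Year 2: ⌊$240,062 × 200%/10⌋ = $48,012. Book value $192,050.
Year 3: ⌊$192,050 × 200%/10⌋ = $38,410. Book value $153,640.
Year 4: ⌊$153,640 × 200%/10⌋ = $30,728. Book value $122,912.
Year 5: ⌊$122,912 × 200%/10⌋ = $24,582. Book value $98,330.
Year 6: ⌊$98,330 × 200%/10⌋ = $19,666. Book value $78,664.
Year 7: ⌊$78,664 × 200%/10⌋ = $15,732. Book value $62,932.
Year 8: ⌊$62,932 × 200%/10⌋ = $12,586. Book value $50,346.
Year 9: ⌊$50,346 × 200%/10⌋ = $10,069. Book value $40,277.
Accumulated through year 9 = $300,077 − $40,277 = $259,800.

$259,800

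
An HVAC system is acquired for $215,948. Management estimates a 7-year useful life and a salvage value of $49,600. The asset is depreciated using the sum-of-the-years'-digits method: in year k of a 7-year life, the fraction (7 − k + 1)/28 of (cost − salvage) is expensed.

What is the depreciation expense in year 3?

$29,705

Depreciable base = $215,948 − $49,600 = $166,348.
Sum of the years' digits = 7+6+5+4+3+2+1 = 28.
Year 1: $166,348 × 7/28 = $41,587. Book value $174,361.
Year 2: $166,348 × 6/28 = $35,646. Book value $138,715.
Year 3: $166,348 × 5/28 = $29,705. Book value $109,010.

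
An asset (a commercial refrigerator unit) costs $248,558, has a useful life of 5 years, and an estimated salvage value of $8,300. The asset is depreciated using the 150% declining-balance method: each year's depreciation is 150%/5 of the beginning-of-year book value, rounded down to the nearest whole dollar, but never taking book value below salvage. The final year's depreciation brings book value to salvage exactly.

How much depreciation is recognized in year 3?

Depreciable base = $248,558 − $8,300 = $240,258.
Year 1: ⌊$248,558 × 150%/5⌋ = $74,567. Book value $173,991.
Year 2: ⌊$173,991 × 150%/5⌋ = $52,197. Book value $121,794.
Year 3: ⌊$121,794 × 150%/5⌋ = $36,538. Book value $85,256.

$36,538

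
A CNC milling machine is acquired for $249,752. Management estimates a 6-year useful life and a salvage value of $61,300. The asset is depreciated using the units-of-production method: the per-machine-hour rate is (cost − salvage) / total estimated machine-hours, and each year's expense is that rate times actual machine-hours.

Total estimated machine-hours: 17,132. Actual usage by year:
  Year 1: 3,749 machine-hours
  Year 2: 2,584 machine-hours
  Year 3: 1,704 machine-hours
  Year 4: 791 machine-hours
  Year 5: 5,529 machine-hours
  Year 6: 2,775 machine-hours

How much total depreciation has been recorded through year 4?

$97,108

Depreciable base = $249,752 − $61,300 = $188,452.
Rate = $188,452 / 17,132 machine-hours = $11 per machine-hour.
Year 1: 3,749 × $11 = $41,239. Book value $208,513.
Year 2: 2,584 × $11 = $28,424. Book value $180,089.
Year 3: 1,704 × $11 = $18,744. Book value $161,345.
Year 4: 791 × $11 = $8,701. Book value $152,644.
Accumulated through year 4 = $249,752 − $152,644 = $97,108.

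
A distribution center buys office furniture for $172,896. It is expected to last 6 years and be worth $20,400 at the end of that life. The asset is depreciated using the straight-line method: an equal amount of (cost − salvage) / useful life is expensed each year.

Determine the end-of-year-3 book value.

Depreciable base = $172,896 − $20,400 = $152,496.
Annual expense = $152,496 / 6 = $25,416.
End of year 1: book value $147,480.
End of year 2: book value $122,064.
End of year 3: book value $96,648.

$96,648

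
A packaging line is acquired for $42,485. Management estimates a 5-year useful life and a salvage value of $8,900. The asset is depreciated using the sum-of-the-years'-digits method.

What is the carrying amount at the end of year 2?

Depreciable base = $42,485 − $8,900 = $33,585.
Sum of the years' digits = 5+4+3+2+1 = 15.
Year 1: $33,585 × 5/15 = $11,195. Book value $31,290.
Year 2: $33,585 × 4/15 = $8,956. Book value $22,334.

$22,334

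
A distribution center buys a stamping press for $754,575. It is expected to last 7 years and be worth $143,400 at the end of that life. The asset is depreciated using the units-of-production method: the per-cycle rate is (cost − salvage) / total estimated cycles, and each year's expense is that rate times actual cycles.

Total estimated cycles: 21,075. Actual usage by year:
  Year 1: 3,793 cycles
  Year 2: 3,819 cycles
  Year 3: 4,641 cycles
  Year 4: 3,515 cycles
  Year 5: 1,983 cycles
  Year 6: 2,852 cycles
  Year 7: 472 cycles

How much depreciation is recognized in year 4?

Depreciable base = $754,575 − $143,400 = $611,175.
Rate = $611,175 / 21,075 cycles = $29 per cycle.
Year 1: 3,793 × $29 = $109,997. Book value $644,578.
Year 2: 3,819 × $29 = $110,751. Book value $533,827.
Year 3: 4,641 × $29 = $134,589. Book value $399,238.
Year 4: 3,515 × $29 = $101,935. Book value $297,303.

$101,935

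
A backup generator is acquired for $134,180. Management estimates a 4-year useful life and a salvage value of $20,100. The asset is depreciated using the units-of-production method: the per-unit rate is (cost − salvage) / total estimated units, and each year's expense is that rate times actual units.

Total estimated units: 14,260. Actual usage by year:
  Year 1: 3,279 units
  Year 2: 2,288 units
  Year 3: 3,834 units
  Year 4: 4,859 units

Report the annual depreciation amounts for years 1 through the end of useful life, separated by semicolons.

$26,232; $18,304; $30,672; $38,872

Depreciable base = $134,180 − $20,100 = $114,080.
Rate = $114,080 / 14,260 units = $8 per unit.
Year 1: 3,279 × $8 = $26,232. Book value $107,948.
Year 2: 2,288 × $8 = $18,304. Book value $89,644.
Year 3: 3,834 × $8 = $30,672. Book value $58,972.
Year 4: 4,859 × $8 = $38,872. Book value $20,100.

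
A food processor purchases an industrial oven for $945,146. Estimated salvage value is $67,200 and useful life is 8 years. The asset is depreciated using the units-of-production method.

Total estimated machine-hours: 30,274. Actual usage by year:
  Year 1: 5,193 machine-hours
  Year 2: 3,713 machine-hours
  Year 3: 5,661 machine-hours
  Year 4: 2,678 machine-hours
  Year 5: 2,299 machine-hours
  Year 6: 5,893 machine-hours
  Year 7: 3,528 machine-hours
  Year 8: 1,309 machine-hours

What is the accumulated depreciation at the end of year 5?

$566,776

Depreciable base = $945,146 − $67,200 = $877,946.
Rate = $877,946 / 30,274 machine-hours = $29 per machine-hour.
Year 1: 5,193 × $29 = $150,597. Book value $794,549.
Year 2: 3,713 × $29 = $107,677. Book value $686,872.
Year 3: 5,661 × $29 = $164,169. Book value $522,703.
Year 4: 2,678 × $29 = $77,662. Book value $445,041.
Year 5: 2,299 × $29 = $66,671. Book value $378,370.
Accumulated through year 5 = $945,146 − $378,370 = $566,776.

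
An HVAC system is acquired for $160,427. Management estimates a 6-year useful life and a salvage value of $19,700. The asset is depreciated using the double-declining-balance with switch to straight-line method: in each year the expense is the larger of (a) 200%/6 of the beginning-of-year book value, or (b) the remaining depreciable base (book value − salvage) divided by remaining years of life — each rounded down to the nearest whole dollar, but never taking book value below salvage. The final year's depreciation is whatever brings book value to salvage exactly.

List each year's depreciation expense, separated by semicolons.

Depreciable base = $160,427 − $19,700 = $140,727.
Year 1: DB = ⌊$160,427 × 200%/6⌋ = $53,475; SL = ⌊$140,727/6⌋ = $23,454 → take DB $53,475. Book value $106,952.
Year 2: DB = ⌊$106,952 × 200%/6⌋ = $35,650; SL = ⌊$87,252/5⌋ = $17,450 → take DB $35,650. Book value $71,302.
Year 3: DB = ⌊$71,302 × 200%/6⌋ = $23,767; SL = ⌊$51,602/4⌋ = $12,900 → take DB $23,767. Book value $47,535.
Year 4: DB = ⌊$47,535 × 200%/6⌋ = $15,845; SL = ⌊$27,835/3⌋ = $9,278 → take DB $15,845. Book value $31,690.
Year 5: DB = ⌊$31,690 × 200%/6⌋ = $10,563; SL = ⌊$11,990/2⌋ = $5,995 → take DB $10,563. Book value $21,127.
Year 6 (final): $21,127 − $19,700 = $1,427. Book value $19,700.

$53,475; $35,650; $23,767; $15,845; $10,563; $1,427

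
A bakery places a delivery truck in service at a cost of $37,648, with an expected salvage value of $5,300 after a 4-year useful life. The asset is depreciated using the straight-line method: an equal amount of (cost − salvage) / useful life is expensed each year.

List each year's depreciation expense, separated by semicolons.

$8,087; $8,087; $8,087; $8,087

Depreciable base = $37,648 − $5,300 = $32,348.
Annual expense = $32,348 / 4 = $8,087.
End of year 1: book value $29,561.
End of year 2: book value $21,474.
End of year 3: book value $13,387.
End of year 4: book value $5,300.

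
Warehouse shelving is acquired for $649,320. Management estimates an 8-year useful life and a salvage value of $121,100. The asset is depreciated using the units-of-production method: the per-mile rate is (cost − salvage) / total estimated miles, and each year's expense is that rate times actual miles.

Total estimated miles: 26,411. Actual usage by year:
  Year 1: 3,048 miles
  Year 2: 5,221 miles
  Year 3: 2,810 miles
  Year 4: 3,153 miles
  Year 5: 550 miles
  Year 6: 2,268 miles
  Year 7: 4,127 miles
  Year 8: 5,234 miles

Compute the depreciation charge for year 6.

Depreciable base = $649,320 − $121,100 = $528,220.
Rate = $528,220 / 26,411 miles = $20 per mile.
Year 1: 3,048 × $20 = $60,960. Book value $588,360.
Year 2: 5,221 × $20 = $104,420. Book value $483,940.
Year 3: 2,810 × $20 = $56,200. Book value $427,740.
Year 4: 3,153 × $20 = $63,060. Book value $364,680.
Year 5: 550 × $20 = $11,000. Book value $353,680.
Year 6: 2,268 × $20 = $45,360. Book value $308,320.

$45,360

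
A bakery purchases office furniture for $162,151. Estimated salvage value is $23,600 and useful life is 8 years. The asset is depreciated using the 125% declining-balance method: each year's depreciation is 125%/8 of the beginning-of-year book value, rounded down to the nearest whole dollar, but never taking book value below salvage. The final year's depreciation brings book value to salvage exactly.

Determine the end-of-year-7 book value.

Depreciable base = $162,151 − $23,600 = $138,551.
Year 1: ⌊$162,151 × 125%/8⌋ = $25,336. Book value $136,815.
Year 2: ⌊$136,815 × 125%/8⌋ = $21,377. Book value $115,438.
Year 3: ⌊$115,438 × 125%/8⌋ = $18,037. Book value $97,401.
Year 4: ⌊$97,401 × 125%/8⌋ = $15,218. Book value $82,183.
Year 5: ⌊$82,183 × 125%/8⌋ = $12,841. Book value $69,342.
Year 6: ⌊$69,342 × 125%/8⌋ = $10,834. Book value $58,508.
Year 7: ⌊$58,508 × 125%/8⌋ = $9,141. Book value $49,367.

$49,367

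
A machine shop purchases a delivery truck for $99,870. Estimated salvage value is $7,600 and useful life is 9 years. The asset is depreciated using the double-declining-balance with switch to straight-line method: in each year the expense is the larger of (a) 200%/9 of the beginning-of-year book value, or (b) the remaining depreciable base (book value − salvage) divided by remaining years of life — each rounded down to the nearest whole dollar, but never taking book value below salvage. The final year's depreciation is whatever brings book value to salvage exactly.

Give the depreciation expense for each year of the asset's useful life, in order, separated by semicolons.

$22,193; $17,261; $13,425; $10,442; $8,122; $6,317; $4,913; $4,798; $4,799

Depreciable base = $99,870 − $7,600 = $92,270.
Year 1: DB = ⌊$99,870 × 200%/9⌋ = $22,193; SL = ⌊$92,270/9⌋ = $10,252 → take DB $22,193. Book value $77,677.
Year 2: DB = ⌊$77,677 × 200%/9⌋ = $17,261; SL = ⌊$70,077/8⌋ = $8,759 → take DB $17,261. Book value $60,416.
Year 3: DB = ⌊$60,416 × 200%/9⌋ = $13,425; SL = ⌊$52,816/7⌋ = $7,545 → take DB $13,425. Book value $46,991.
Year 4: DB = ⌊$46,991 × 200%/9⌋ = $10,442; SL = ⌊$39,391/6⌋ = $6,565 → take DB $10,442. Book value $36,549.
Year 5: DB = ⌊$36,549 × 200%/9⌋ = $8,122; SL = ⌊$28,949/5⌋ = $5,789 → take DB $8,122. Book value $28,427.
Year 6: DB = ⌊$28,427 × 200%/9⌋ = $6,317; SL = ⌊$20,827/4⌋ = $5,206 → take DB $6,317. Book value $22,110.
Year 7: DB = ⌊$22,110 × 200%/9⌋ = $4,913; SL = ⌊$14,510/3⌋ = $4,836 → take DB $4,913. Book value $17,197.
Year 8: DB = ⌊$17,197 × 200%/9⌋ = $3,821; SL = ⌊$9,597/2⌋ = $4,798 → take SL $4,798. Book value $12,399.
Year 9 (final): $12,399 − $7,600 = $4,799. Book value $7,600.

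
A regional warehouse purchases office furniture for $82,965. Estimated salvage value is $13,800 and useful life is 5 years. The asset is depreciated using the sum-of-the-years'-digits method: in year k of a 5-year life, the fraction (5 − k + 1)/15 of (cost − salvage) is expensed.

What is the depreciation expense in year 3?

Depreciable base = $82,965 − $13,800 = $69,165.
Sum of the years' digits = 5+4+3+2+1 = 15.
Year 1: $69,165 × 5/15 = $23,055. Book value $59,910.
Year 2: $69,165 × 4/15 = $18,444. Book value $41,466.
Year 3: $69,165 × 3/15 = $13,833. Book value $27,633.

$13,833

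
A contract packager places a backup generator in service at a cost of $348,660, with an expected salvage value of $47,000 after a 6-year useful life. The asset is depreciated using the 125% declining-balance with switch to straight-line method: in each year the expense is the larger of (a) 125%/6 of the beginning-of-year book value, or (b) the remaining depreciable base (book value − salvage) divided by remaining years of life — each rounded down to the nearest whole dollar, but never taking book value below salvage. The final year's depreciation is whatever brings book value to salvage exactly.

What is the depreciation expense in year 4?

$41,998

Depreciable base = $348,660 − $47,000 = $301,660.
Year 1: DB = ⌊$348,660 × 125%/6⌋ = $72,637; SL = ⌊$301,660/6⌋ = $50,276 → take DB $72,637. Book value $276,023.
Year 2: DB = ⌊$276,023 × 125%/6⌋ = $57,504; SL = ⌊$229,023/5⌋ = $45,804 → take DB $57,504. Book value $218,519.
Year 3: DB = ⌊$218,519 × 125%/6⌋ = $45,524; SL = ⌊$171,519/4⌋ = $42,879 → take DB $45,524. Book value $172,995.
Year 4: DB = ⌊$172,995 × 125%/6⌋ = $36,040; SL = ⌊$125,995/3⌋ = $41,998 → take SL $41,998. Book value $130,997.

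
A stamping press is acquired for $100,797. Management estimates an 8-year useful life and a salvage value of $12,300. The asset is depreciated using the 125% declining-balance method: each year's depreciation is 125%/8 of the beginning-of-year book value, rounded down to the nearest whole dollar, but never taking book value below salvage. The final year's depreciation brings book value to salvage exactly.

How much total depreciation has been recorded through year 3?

$40,249

Depreciable base = $100,797 − $12,300 = $88,497.
Year 1: ⌊$100,797 × 125%/8⌋ = $15,749. Book value $85,048.
Year 2: ⌊$85,048 × 125%/8⌋ = $13,288. Book value $71,760.
Year 3: ⌊$71,760 × 125%/8⌋ = $11,212. Book value $60,548.
Accumulated through year 3 = $100,797 − $60,548 = $40,249.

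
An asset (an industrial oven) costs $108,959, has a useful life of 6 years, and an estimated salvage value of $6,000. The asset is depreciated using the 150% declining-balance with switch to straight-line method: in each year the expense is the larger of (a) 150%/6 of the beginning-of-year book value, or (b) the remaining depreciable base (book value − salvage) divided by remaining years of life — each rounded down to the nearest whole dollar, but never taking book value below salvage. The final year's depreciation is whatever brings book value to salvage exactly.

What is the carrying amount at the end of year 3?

Depreciable base = $108,959 − $6,000 = $102,959.
Year 1: DB = ⌊$108,959 × 150%/6⌋ = $27,239; SL = ⌊$102,959/6⌋ = $17,159 → take DB $27,239. Book value $81,720.
Year 2: DB = ⌊$81,720 × 150%/6⌋ = $20,430; SL = ⌊$75,720/5⌋ = $15,144 → take DB $20,430. Book value $61,290.
Year 3: DB = ⌊$61,290 × 150%/6⌋ = $15,322; SL = ⌊$55,290/4⌋ = $13,822 → take DB $15,322. Book value $45,968.

$45,968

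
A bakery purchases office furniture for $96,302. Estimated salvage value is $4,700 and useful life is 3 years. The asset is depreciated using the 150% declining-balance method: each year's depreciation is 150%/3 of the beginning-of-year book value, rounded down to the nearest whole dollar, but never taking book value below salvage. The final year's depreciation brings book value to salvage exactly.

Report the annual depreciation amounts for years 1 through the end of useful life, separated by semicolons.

Depreciable base = $96,302 − $4,700 = $91,602.
Year 1: ⌊$96,302 × 150%/3⌋ = $48,151. Book value $48,151.
Year 2: ⌊$48,151 × 150%/3⌋ = $24,075. Book value $24,076.
Year 3 (final): $24,076 − $4,700 = $19,376. Book value $4,700.

$48,151; $24,075; $19,376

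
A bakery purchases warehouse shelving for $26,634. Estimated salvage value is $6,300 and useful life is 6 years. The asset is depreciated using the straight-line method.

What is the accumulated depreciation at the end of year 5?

Depreciable base = $26,634 − $6,300 = $20,334.
Annual expense = $20,334 / 6 = $3,389.
End of year 1: book value $23,245.
End of year 2: book value $19,856.
End of year 3: book value $16,467.
End of year 4: book value $13,078.
End of year 5: book value $9,689.
Accumulated through year 5 = $26,634 − $9,689 = $16,945.

$16,945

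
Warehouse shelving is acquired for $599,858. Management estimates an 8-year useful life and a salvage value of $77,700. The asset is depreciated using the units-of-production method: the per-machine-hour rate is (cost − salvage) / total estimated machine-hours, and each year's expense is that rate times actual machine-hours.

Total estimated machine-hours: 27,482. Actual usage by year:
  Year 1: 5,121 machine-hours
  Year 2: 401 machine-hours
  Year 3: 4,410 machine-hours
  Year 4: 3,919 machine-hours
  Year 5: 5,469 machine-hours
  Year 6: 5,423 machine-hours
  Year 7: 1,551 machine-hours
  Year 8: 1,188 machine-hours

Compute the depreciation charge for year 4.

$74,461

Depreciable base = $599,858 − $77,700 = $522,158.
Rate = $522,158 / 27,482 machine-hours = $19 per machine-hour.
Year 1: 5,121 × $19 = $97,299. Book value $502,559.
Year 2: 401 × $19 = $7,619. Book value $494,940.
Year 3: 4,410 × $19 = $83,790. Book value $411,150.
Year 4: 3,919 × $19 = $74,461. Book value $336,689.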